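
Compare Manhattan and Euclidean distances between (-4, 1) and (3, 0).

L1 = |-4 - 3| + |1 - 0| = 7 + 1 = 8
L2 = √(7² + 1²) = √50 ≈ 7.0711
L1 ≥ L2 always (equality iff movement is along one axis); L1 > L2 here.
Ratio L1/L2 = 8/√50 ≈ 1.1314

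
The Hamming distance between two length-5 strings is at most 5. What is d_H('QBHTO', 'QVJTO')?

Differing positions: 2, 3. Hamming distance = 2. The maximum possible Hamming distance for length-5 strings is 5, so d_H/5 = 2/5 = 0.4.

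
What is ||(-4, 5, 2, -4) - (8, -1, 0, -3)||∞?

max(|x_i - y_i|) = max(|-4 - 8|, |5 - (-1)|, |2 - 0|, |-4 - (-3)|) = max(12, 6, 2, 1) = 12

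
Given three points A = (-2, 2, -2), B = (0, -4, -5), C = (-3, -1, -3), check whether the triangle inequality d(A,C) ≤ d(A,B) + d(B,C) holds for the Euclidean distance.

d(A,B) = √(2² + 6² + 3²) = √49 = 7, d(B,C) = √(3² + 3² + 2²) = √22 ≈ 4.6904, d(A,C) = √(1² + 3² + 1²) = √11 ≈ 3.3166.
d(A,C) ≈ 3.3166 ≤ 7 + 4.6904 = 11.6904. Triangle inequality is satisfied.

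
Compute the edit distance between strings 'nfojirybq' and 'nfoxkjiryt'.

Let D[i][j] be the edit distance between the first i characters of 'nfojirybq' and the first j characters of 'nfoxkjiryt', with D[i][0] = i, D[0][j] = j, and D[i][j] = D[i-1][j-1] if the characters match, else 1 + min(D[i-1][j], D[i][j-1], D[i-1][j-1]). Filling the table (rows: prefixes of 'nfojirybq', columns: prefixes of 'nfoxkjiryt'):
     ε  n  f  o  x  k  j  i  r  y  t
  ε  0  1  2  3  4  5  6  7  8  9 10
  n  1  0  1  2  3  4  5  6  7  8  9
  f  2  1  0  1  2  3  4  5  6  7  8
  o  3  2  1  0  1  2  3  4  5  6  7
  j  4  3  2  1  1  2  2  3  4  5  6
  i  5  4  3  2  2  2  3  2  3  4  5
  r  6  5  4  3  3  3  3  3  2  3  4
  y  7  6  5  4  4  4  4  4  3  2  3
  b  8  7  6  5  5  5  5  5  4  3  3
  q  9  8  7  6  6  6  6  6  5  4  4
The bottom-right entry gives D[9][10] = 4, so no sequence of fewer than 4 edits works. Backtracking through the table gives one optimal edit sequence (4 edits):
  nfojirybq → nfoxjirybq (ins x @4)
  nfoxjirybq → nfoxkjirybq (ins k @5)
  nfoxkjirybq → nfoxkjiryq (del b @10)
  nfoxkjiryq → nfoxkjiryt (sub q→t @10)
Edit distance = 4.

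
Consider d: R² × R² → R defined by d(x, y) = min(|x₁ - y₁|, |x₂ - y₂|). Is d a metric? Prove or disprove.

No. d fails identity of indiscernibles: take x = (3, 0) and y = (3, 4). Then d(x,y) = min(|3 - 3|, |0 - 4|) = min(0, 4) = 0, yet x ≠ y.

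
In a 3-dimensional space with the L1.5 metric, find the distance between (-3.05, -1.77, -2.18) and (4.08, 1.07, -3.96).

(Σ|x_i - y_i|^1.5)^(1/1.5) = (|-3.05 - 4.08|^1.5 + |-1.77 - 1.07|^1.5 + |-2.18 - (-3.96)|^1.5)^(1/1.5)
= (7.13^1.5 + 2.84^1.5 + 1.78^1.5)^(1/1.5) ≈ (19.0386 + 4.7861 + 2.3748)^(1/1.5) = (26.1995)^(1/1.5) ≈ 8.8212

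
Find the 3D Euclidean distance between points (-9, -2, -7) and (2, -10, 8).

√(Σ(x_i - y_i)²) = √((-9 - 2)² + (-2 - (-10))² + (-7 - 8)²)
= √((-11)² + 8² + (-15)²) = √(121 + 64 + 225) = √410 ≈ 20.2485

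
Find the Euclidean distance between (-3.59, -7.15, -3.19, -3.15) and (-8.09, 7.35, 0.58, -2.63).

√(Σ(x_i - y_i)²) = √((-3.59 - (-8.09))² + (-7.15 - 7.35)² + (-3.19 - 0.58)² + (-3.15 - (-2.63))²)
= √(4.5² + (-14.5)² + (-3.77)² + (-0.52)²) = √(20.25 + 210.25 + 14.2129 + 0.2704) = √244.9833 ≈ 15.6519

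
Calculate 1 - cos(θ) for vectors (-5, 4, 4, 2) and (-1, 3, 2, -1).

With u = (-5, 4, 4, 2), v = (-1, 3, 2, -1):
u·v = (-5)·(-1) + 4·3 + 4·2 + 2·(-1) = 5 + 12 + 8 + (-2) = 23.
|u| = √((-5)² + 4² + 4² + 2²) = √61, |v| = √((-1)² + 3² + 2² + (-1)²) = √15, so |u||v| = √(61·15) = √915.
cos θ = (u·v)/(|u||v|) = 23/√915 ≈ 0.7604
Cosine distance = 1 - cos θ ≈ 1 - 0.7604 = 0.2396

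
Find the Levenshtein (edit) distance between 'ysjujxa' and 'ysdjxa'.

Let D[i][j] be the edit distance between the first i characters of 'ysjujxa' and the first j characters of 'ysdjxa', with D[i][0] = i, D[0][j] = j, and D[i][j] = D[i-1][j-1] if the characters match, else 1 + min(D[i-1][j], D[i][j-1], D[i-1][j-1]). Filling the table (rows: prefixes of 'ysjujxa', columns: prefixes of 'ysdjxa'):
     ε  y  s  d  j  x  a
  ε  0  1  2  3  4  5  6
  y  1  0  1  2  3  4  5
  s  2  1  0  1  2  3  4
  j  3  2  1  1  1  2  3
  u  4  3  2  2  2  2  3
  j  5  4  3  3  2  3  3
  x  6  5  4  4  3  2  3
  a  7  6  5  5  4  3  2
The bottom-right entry gives D[7][6] = 2, so no sequence of fewer than 2 edits works. Backtracking through the table gives one optimal edit sequence (2 edits):
  ysjujxa → ysujxa (del j @3)
  ysujxa → ysdjxa (sub u→d @3)
Edit distance = 2.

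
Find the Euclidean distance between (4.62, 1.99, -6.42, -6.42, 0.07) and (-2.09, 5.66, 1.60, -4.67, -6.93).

√(Σ(x_i - y_i)²) = √((4.62 - (-2.09))² + (1.99 - 5.66)² + (-6.42 - 1.6)² + (-6.42 - (-4.67))² + (0.07 - (-6.93))²)
= √(6.71² + (-3.67)² + (-8.02)² + (-1.75)² + 7²) = √(45.0241 + 13.4689 + 64.3204 + 3.0625 + 49) = √174.8759 ≈ 13.2241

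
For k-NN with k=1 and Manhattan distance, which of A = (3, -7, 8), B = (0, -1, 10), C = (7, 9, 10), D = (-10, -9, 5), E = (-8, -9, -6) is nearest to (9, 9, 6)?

Distances: d(A) = 24, d(B) = 23, d(C) = 6, d(D) = 38, d(E) = 47. Nearest: C = (7, 9, 10) with distance 6.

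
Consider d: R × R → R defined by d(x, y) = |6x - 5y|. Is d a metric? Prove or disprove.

No. d fails symmetry: d(5, 2) = |6·5 - 5·2| = |20| = 20, but d(2, 5) = |6·2 - 5·5| = |-13| = 13. Since 20 ≠ 13, d(x,y) ≠ d(y,x) in general.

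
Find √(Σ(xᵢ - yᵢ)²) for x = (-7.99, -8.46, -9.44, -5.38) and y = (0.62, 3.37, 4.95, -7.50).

√(Σ(x_i - y_i)²) = √((-7.99 - 0.62)² + (-8.46 - 3.37)² + (-9.44 - 4.95)² + (-5.38 - (-7.5))²)
= √((-8.61)² + (-11.83)² + (-14.39)² + 2.12²) = √(74.1321 + 139.9489 + 207.0721 + 4.4944) = √425.6475 ≈ 20.6312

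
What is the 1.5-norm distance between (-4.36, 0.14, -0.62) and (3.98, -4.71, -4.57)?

(Σ|x_i - y_i|^1.5)^(1/1.5) = (|-4.36 - 3.98|^1.5 + |0.14 - (-4.71)|^1.5 + |-0.62 - (-4.57)|^1.5)^(1/1.5)
= (8.34^1.5 + 4.85^1.5 + 3.95^1.5)^(1/1.5) ≈ (24.0851 + 10.681 + 7.8505)^(1/1.5) = (42.6166)^(1/1.5) ≈ 12.2007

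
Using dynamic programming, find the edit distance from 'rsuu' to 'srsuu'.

Let D[i][j] be the edit distance between the first i characters of 'rsuu' and the first j characters of 'srsuu', with D[i][0] = i, D[0][j] = j, and D[i][j] = D[i-1][j-1] if the characters match, else 1 + min(D[i-1][j], D[i][j-1], D[i-1][j-1]). Filling the table (rows: prefixes of 'rsuu', columns: prefixes of 'srsuu'):
     ε  s  r  s  u  u
  ε  0  1  2  3  4  5
  r  1  1  1  2  3  4
  s  2  1  2  1  2  3
  u  3  2  2  2  1  2
  u  4  3  3  3  2  1
The bottom-right entry gives D[4][5] = 1, so no sequence of fewer than 1 edit works. Backtracking through the table gives one optimal edit sequence (1 edit):
  rsuu → srsuu (ins s @1)
Edit distance = 1.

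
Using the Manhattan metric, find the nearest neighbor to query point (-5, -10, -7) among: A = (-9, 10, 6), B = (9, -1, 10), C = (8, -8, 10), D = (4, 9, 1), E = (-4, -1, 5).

Distances: d(A) = 37, d(B) = 40, d(C) = 32, d(D) = 36, d(E) = 22. Nearest: E = (-4, -1, 5) with distance 22.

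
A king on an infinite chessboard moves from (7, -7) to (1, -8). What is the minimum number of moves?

max(|x_i - y_i|) = max(|7 - 1|, |-7 - (-8)|) = max(6, 1) = 6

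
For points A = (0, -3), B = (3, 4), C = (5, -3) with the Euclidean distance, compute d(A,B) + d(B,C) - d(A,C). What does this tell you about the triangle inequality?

d(A,B) = √(3² + 7²) = √58 ≈ 7.6158, d(B,C) = √(2² + 7²) = √53 ≈ 7.2801, d(A,C) = √(5² + 0²) = √25 = 5.
d(A,B) + d(B,C) - d(A,C) = 7.6158 + 7.2801 - 5 = 14.8959 - 5 = 9.8959 (to 4 decimal places). This is ≥ 0, so the triangle inequality holds for these points.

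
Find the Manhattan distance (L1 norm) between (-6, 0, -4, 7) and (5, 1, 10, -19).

Σ|x_i - y_i| = |-6 - 5| + |0 - 1| + |-4 - 10| + |7 - (-19)| = 11 + 1 + 14 + 26 = 52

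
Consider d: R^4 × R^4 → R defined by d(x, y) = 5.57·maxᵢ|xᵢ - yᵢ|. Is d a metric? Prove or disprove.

Yes. The L∞ (Chebyshev) norm induces a metric on R^4, and multiplying a metric by a positive constant 5.57 > 0 preserves all four axioms: non-negativity (5.57·||x-y|| ≥ 0), identity (5.57·||x-y|| = 0 ⟺ ||x-y|| = 0 ⟺ x = y), symmetry (||x-y|| = ||y-x||), and the triangle inequality (5.57·||x-z|| ≤ 5.57·||x-y|| + 5.57·||y-z||). So d is a metric.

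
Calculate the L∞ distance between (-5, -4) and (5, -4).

max(|x_i - y_i|) = max(|-5 - 5|, |-4 - (-4)|) = max(10, 0) = 10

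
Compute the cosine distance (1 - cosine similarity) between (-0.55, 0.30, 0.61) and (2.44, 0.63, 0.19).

With u = (-0.55, 0.30, 0.61), v = (2.44, 0.63, 0.19):
u·v = (-0.55)·2.44 + 0.3·0.63 + 0.61·0.19 = (-1.342) + 0.189 + 0.1159 = -1.0371.
|u| = √((-0.55)² + 0.3² + 0.61²) = √(0.3025 + 0.09 + 0.3721) = √0.7646, |v| = √(2.44² + 0.63² + 0.19²) = √(5.9536 + 0.3969 + 0.0361) = √6.3866.
cos θ = (u·v)/(|u||v|) = -1.0371/(√0.7646·√6.3866) ≈ -0.4693
Cosine distance = 1 - cos θ ≈ 1 - (-0.4693) = 1.4693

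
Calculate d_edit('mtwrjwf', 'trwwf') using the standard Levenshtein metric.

Let D[i][j] be the edit distance between the first i characters of 'mtwrjwf' and the first j characters of 'trwwf', with D[i][0] = i, D[0][j] = j, and D[i][j] = D[i-1][j-1] if the characters match, else 1 + min(D[i-1][j], D[i][j-1], D[i-1][j-1]). Filling the table (rows: prefixes of 'mtwrjwf', columns: prefixes of 'trwwf'):
     ε  t  r  w  w  f
  ε  0  1  2  3  4  5
  m  1  1  2  3  4  5
  t  2  1  2  3  4  5
  w  3  2  2  2  3  4
  r  4  3  2  3  3  4
  j  5  4  3  3  4  4
  w  6  5  4  3  3  4
  f  7  6  5  4  4  3
The bottom-right entry gives D[7][5] = 3, so no sequence of fewer than 3 edits works. Backtracking through the table gives one optimal edit sequence (3 edits):
  mtwrjwf → twrjwf (del m @1)
  twrjwf → trjwf (del w @2)
  trjwf → trwwf (sub j→w @3)
Edit distance = 3.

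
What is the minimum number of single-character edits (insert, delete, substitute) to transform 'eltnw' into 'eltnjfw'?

Let D[i][j] be the edit distance between the first i characters of 'eltnw' and the first j characters of 'eltnjfw', with D[i][0] = i, D[0][j] = j, and D[i][j] = D[i-1][j-1] if the characters match, else 1 + min(D[i-1][j], D[i][j-1], D[i-1][j-1]). Filling the table (rows: prefixes of 'eltnw', columns: prefixes of 'eltnjfw'):
     ε  e  l  t  n  j  f  w
  ε  0  1  2  3  4  5  6  7
  e  1  0  1  2  3  4  5  6
  l  2  1  0  1  2  3  4  5
  t  3  2  1  0  1  2  3  4
  n  4  3  2  1  0  1  2  3
  w  5  4  3  2  1  1  2  2
The bottom-right entry gives D[5][7] = 2, so no sequence of fewer than 2 edits works. Backtracking through the table gives one optimal edit sequence (2 edits):
  eltnw → eltnjw (ins j @5)
  eltnjw → eltnjfw (ins f @6)
Edit distance = 2.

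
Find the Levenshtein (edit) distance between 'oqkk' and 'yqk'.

Let D[i][j] be the edit distance between the first i characters of 'oqkk' and the first j characters of 'yqk', with D[i][0] = i, D[0][j] = j, and D[i][j] = D[i-1][j-1] if the characters match, else 1 + min(D[i-1][j], D[i][j-1], D[i-1][j-1]). Filling the table (rows: prefixes of 'oqkk', columns: prefixes of 'yqk'):
     ε  y  q  k
  ε  0  1  2  3
  o  1  1  2  3
  q  2  2  1  2
  k  3  3  2  1
  k  4  4  3  2
The bottom-right entry gives D[4][3] = 2, so no sequence of fewer than 2 edits works. Backtracking through the table gives one optimal edit sequence (2 edits):
  oqkk → yqkk (sub o→y @1)
  yqkk → yqk (del k @3)
Edit distance = 2.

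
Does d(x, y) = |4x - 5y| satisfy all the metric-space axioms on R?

No. d fails symmetry: d(1, 4) = |4·1 - 5·4| = |-16| = 16, but d(4, 1) = |4·4 - 5·1| = |11| = 11. Since 16 ≠ 11, d(x,y) ≠ d(y,x) in general.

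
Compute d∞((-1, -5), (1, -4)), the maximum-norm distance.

max(|x_i - y_i|) = max(|-1 - 1|, |-5 - (-4)|) = max(2, 1) = 2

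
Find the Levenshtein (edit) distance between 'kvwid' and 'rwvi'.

Let D[i][j] be the edit distance between the first i characters of 'kvwid' and the first j characters of 'rwvi', with D[i][0] = i, D[0][j] = j, and D[i][j] = D[i-1][j-1] if the characters match, else 1 + min(D[i-1][j], D[i][j-1], D[i-1][j-1]). Filling the table (rows: prefixes of 'kvwid', columns: prefixes of 'rwvi'):
     ε  r  w  v  i
  ε  0  1  2  3  4
  k  1  1  2  3  4
  v  2  2  2  2  3
  w  3  3  2  3  3
  i  4  4  3  3  3
  d  5  5  4  4  4
The bottom-right entry gives D[5][4] = 4, so no sequence of fewer than 4 edits works. Backtracking through the table gives one optimal edit sequence (4 edits):
  kvwid → vwid (del k @1)
  vwid → rwid (sub v→r @1)
  rwid → rwvd (sub i→v @3)
  rwvd → rwvi (sub d→i @4)
Edit distance = 4.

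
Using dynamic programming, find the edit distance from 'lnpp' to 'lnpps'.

Let D[i][j] be the edit distance between the first i characters of 'lnpp' and the first j characters of 'lnpps', with D[i][0] = i, D[0][j] = j, and D[i][j] = D[i-1][j-1] if the characters match, else 1 + min(D[i-1][j], D[i][j-1], D[i-1][j-1]). Filling the table (rows: prefixes of 'lnpp', columns: prefixes of 'lnpps'):
     ε  l  n  p  p  s
  ε  0  1  2  3  4  5
  l  1  0  1  2  3  4
  n  2  1  0  1  2  3
  p  3  2  1  0  1  2
  p  4  3  2  1  0  1
The bottom-right entry gives D[4][5] = 1, so no sequence of fewer than 1 edit works. Backtracking through the table gives one optimal edit sequence (1 edit):
  lnpp → lnpps (ins s @5)
Edit distance = 1.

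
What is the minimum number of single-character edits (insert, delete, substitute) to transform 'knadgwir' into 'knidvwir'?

Let D[i][j] be the edit distance between the first i characters of 'knadgwir' and the first j characters of 'knidvwir', with D[i][0] = i, D[0][j] = j, and D[i][j] = D[i-1][j-1] if the characters match, else 1 + min(D[i-1][j], D[i][j-1], D[i-1][j-1]). Filling the table (rows: prefixes of 'knadgwir', columns: prefixes of 'knidvwir'):
     ε  k  n  i  d  v  w  i  r
  ε  0  1  2  3  4  5  6  7  8
  k  1  0  1  2  3  4  5  6  7
  n  2  1  0  1  2  3  4  5  6
  a  3  2  1  1  2  3  4  5  6
  d  4  3  2  2  1  2  3  4  5
  g  5  4  3  3  2  2  3  4  5
  w  6  5  4  4  3  3  2  3  4
  i  7  6  5  4  4  4  3  2  3
  r  8  7  6  5  5  5  4  3  2
The bottom-right entry gives D[8][8] = 2, so no sequence of fewer than 2 edits works. Backtracking through the table gives one optimal edit sequence (2 edits):
  knadgwir → knidgwir (sub a→i @3)
  knidgwir → knidvwir (sub g→v @5)
Edit distance = 2.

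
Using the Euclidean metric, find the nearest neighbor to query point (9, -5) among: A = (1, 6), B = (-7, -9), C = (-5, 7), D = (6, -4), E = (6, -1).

Distances: d(A) ≈ 13.6015, d(B) ≈ 16.4924, d(C) ≈ 18.4391, d(D) ≈ 3.1623, d(E) = 5. Nearest: D = (6, -4) with distance 3.1623.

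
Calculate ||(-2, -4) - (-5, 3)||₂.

√(Σ(x_i - y_i)²) = √((-2 - (-5))² + (-4 - 3)²)
= √(3² + (-7)²) = √(9 + 49) = √58 ≈ 7.6158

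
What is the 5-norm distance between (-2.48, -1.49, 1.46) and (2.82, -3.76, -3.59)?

(Σ|x_i - y_i|^5)^(1/5) = (|-2.48 - 2.82|^5 + |-1.49 - (-3.76)|^5 + |1.46 - (-3.59)|^5)^(1/5)
= (5.3^5 + 2.27^5 + 5.05^5)^(1/5) ≈ (4181.9549 + 60.2739 + 3284.4064)^(1/5) = (7526.6352)^(1/5) ≈ 5.961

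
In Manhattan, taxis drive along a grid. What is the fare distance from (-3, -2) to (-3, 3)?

Σ|x_i - y_i| = |-3 - (-3)| + |-2 - 3| = 0 + 5 = 5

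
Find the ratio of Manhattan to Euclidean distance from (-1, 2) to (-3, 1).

L1 = |-1 - (-3)| + |2 - 1| = 2 + 1 = 3
L2 = √(2² + 1²) = √5 ≈ 2.2361
L1 ≥ L2 always (equality iff movement is along one axis); L1 > L2 here.
Ratio L1/L2 = 3/√5 ≈ 1.3416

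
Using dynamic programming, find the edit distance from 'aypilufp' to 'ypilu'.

Let D[i][j] be the edit distance between the first i characters of 'aypilufp' and the first j characters of 'ypilu', with D[i][0] = i, D[0][j] = j, and D[i][j] = D[i-1][j-1] if the characters match, else 1 + min(D[i-1][j], D[i][j-1], D[i-1][j-1]). Filling the table (rows: prefixes of 'aypilufp', columns: prefixes of 'ypilu'):
     ε  y  p  i  l  u
  ε  0  1  2  3  4  5
  a  1  1  2  3  4  5
  y  2  1  2  3  4  5
  p  3  2  1  2  3  4
  i  4  3  2  1  2  3
  l  5  4  3  2  1  2
  u  6  5  4  3  2  1
  f  7  6  5  4  3  2
  p  8  7  6  5  4  3
The bottom-right entry gives D[8][5] = 3, so no sequence of fewer than 3 edits works. Backtracking through the table gives one optimal edit sequence (3 edits):
  aypilufp → ypilufp (del a @1)
  ypilufp → ypilup (del f @6)
  ypilup → ypilu (del p @6)
Edit distance = 3.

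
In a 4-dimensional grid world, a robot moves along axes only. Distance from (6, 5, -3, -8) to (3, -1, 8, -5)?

Σ|x_i - y_i| = |6 - 3| + |5 - (-1)| + |-3 - 8| + |-8 - (-5)| = 3 + 6 + 11 + 3 = 23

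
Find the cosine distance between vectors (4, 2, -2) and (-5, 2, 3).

With u = (4, 2, -2), v = (-5, 2, 3):
u·v = 4·(-5) + 2·2 + (-2)·3 = (-20) + 4 + (-6) = -22.
|u| = √(4² + 2² + (-2)²) = √24, |v| = √((-5)² + 2² + 3²) = √38, so |u||v| = √(24·38) = √912.
cos θ = (u·v)/(|u||v|) = -22/√912 ≈ -0.7285
Cosine distance = 1 - cos θ ≈ 1 - (-0.7285) = 1.7285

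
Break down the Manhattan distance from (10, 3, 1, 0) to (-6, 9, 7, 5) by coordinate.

Σ|x_i - y_i| = |10 - (-6)| + |3 - 9| + |1 - 7| + |0 - 5| = 16 + 6 + 6 + 5 = 33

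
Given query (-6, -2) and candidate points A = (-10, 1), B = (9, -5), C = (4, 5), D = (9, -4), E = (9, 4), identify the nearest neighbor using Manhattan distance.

Distances: d(A) = 7, d(B) = 18, d(C) = 17, d(D) = 17, d(E) = 21. Nearest: A = (-10, 1) with distance 7.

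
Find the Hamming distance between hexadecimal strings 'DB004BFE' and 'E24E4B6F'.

Differing positions: 1, 2, 3, 4, 7, 8. Hamming distance = 6.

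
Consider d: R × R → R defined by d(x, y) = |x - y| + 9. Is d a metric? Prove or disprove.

No. d fails identity of indiscernibles (specifically d(x,x) = 0): d(0, 0) = |0 - 0| + 9 = 0 + 9 = 9 ≠ 0.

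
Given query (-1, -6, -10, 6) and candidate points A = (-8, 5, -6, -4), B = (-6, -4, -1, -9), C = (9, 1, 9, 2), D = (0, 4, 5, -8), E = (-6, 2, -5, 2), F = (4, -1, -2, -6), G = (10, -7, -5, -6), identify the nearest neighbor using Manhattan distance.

Distances: d(A) = 32, d(B) = 31, d(C) = 40, d(D) = 40, d(E) = 22, d(F) = 30, d(G) = 29. Nearest: E = (-6, 2, -5, 2) with distance 22.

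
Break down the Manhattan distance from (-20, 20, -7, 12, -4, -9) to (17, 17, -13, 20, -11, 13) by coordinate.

Σ|x_i - y_i| = |-20 - 17| + |20 - 17| + |-7 - (-13)| + |12 - 20| + |-4 - (-11)| + |-9 - 13| = 37 + 3 + 6 + 8 + 7 + 22 = 83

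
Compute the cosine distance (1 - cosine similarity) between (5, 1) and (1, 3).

With u = (5, 1), v = (1, 3):
u·v = 5·1 + 1·3 = 5 + 3 = 8.
|u| = √(5² + 1²) = √26, |v| = √(1² + 3²) = √10, so |u||v| = √(26·10) = √260.
cos θ = (u·v)/(|u||v|) = 8/√260 ≈ 0.4961
Cosine distance = 1 - cos θ ≈ 1 - 0.4961 = 0.5039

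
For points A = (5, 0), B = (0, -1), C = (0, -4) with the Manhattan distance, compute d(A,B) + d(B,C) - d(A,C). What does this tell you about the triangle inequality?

d(A,B) = 5 + 1 = 6, d(B,C) = 0 + 3 = 3, d(A,C) = 5 + 4 = 9.
d(A,B) + d(B,C) - d(A,C) = 6 + 3 - 9 = 9 - 9 = 0. This is ≥ 0, so the triangle inequality holds for these points.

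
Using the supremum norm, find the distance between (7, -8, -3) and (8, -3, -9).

max(|x_i - y_i|) = max(|7 - 8|, |-8 - (-3)|, |-3 - (-9)|) = max(1, 5, 6) = 6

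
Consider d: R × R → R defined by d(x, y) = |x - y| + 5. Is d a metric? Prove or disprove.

No. d fails identity of indiscernibles (specifically d(x,x) = 0): d(-7, -7) = |-7 - (-7)| + 5 = 0 + 5 = 5 ≠ 0.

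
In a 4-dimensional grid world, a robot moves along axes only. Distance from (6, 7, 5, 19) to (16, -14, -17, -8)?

Σ|x_i - y_i| = |6 - 16| + |7 - (-14)| + |5 - (-17)| + |19 - (-8)| = 10 + 21 + 22 + 27 = 80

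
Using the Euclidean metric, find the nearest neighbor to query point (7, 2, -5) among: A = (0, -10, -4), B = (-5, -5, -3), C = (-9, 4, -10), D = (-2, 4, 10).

Distances: d(A) ≈ 13.9284, d(B) ≈ 14.0357, d(C) ≈ 16.8819, d(D) ≈ 17.6068. Nearest: A = (0, -10, -4) with distance 13.9284.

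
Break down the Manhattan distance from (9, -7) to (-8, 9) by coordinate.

Σ|x_i - y_i| = |9 - (-8)| + |-7 - 9| = 17 + 16 = 33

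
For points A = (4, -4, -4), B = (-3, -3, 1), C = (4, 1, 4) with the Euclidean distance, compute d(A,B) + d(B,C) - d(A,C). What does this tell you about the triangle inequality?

d(A,B) = √(7² + 1² + 5²) = √75 ≈ 8.6603, d(B,C) = √(7² + 4² + 3²) = √74 ≈ 8.6023, d(A,C) = √(0² + 5² + 8²) = √89 ≈ 9.434.
d(A,B) + d(B,C) - d(A,C) = 8.6603 + 8.6023 - 9.434 = 17.2626 - 9.434 = 7.8286 (to 4 decimal places). This is ≥ 0, so the triangle inequality holds for these points.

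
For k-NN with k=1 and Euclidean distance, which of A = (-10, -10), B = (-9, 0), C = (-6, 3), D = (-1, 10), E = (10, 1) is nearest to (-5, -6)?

Distances: d(A) ≈ 6.4031, d(B) ≈ 7.2111, d(C) ≈ 9.0554, d(D) ≈ 16.4924, d(E) ≈ 16.5529. Nearest: A = (-10, -10) with distance 6.4031.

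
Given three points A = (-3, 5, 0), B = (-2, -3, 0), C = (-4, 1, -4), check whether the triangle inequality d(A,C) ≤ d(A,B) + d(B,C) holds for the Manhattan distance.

d(A,B) = 1 + 8 + 0 = 9, d(B,C) = 2 + 4 + 4 = 10, d(A,C) = 1 + 4 + 4 = 9.
d(A,C) = 9 ≤ 9 + 10 = 19. Triangle inequality is satisfied.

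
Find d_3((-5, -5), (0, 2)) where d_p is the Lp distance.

(Σ|x_i - y_i|^3)^(1/3) = (|-5 - 0|^3 + |-5 - 2|^3)^(1/3)
= (5^3 + 7^3)^(1/3) = (125 + 343)^(1/3) = (468)^(1/3) ≈ 7.7639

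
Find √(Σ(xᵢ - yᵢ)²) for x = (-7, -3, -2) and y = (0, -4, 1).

√(Σ(x_i - y_i)²) = √((-7 - 0)² + (-3 - (-4))² + (-2 - 1)²)
= √((-7)² + 1² + (-3)²) = √(49 + 1 + 9) = √59 ≈ 7.6811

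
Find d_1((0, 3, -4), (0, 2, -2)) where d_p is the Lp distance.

Σ|x_i - y_i| = |0 - 0| + |3 - 2| + |-4 - (-2)| = 0 + 1 + 2 = 3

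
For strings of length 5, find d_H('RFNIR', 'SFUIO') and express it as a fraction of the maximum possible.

Differing positions: 1, 3, 5. Hamming distance = 3. The maximum possible Hamming distance for length-5 strings is 5, so d_H/5 = 3/5 = 0.6.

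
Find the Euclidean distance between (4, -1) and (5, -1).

√(Σ(x_i - y_i)²) = √((4 - 5)² + (-1 - (-1))²)
= √((-1)² + 0²) = √(1 + 0) = √1 = 1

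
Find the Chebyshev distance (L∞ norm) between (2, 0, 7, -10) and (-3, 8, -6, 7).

max(|x_i - y_i|) = max(|2 - (-3)|, |0 - 8|, |7 - (-6)|, |-10 - 7|) = max(5, 8, 13, 17) = 17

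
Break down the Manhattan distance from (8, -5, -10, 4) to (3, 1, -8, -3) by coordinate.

Σ|x_i - y_i| = |8 - 3| + |-5 - 1| + |-10 - (-8)| + |4 - (-3)| = 5 + 6 + 2 + 7 = 20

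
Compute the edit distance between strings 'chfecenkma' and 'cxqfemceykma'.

Let D[i][j] be the edit distance between the first i characters of 'chfecenkma' and the first j characters of 'cxqfemceykma', with D[i][0] = i, D[0][j] = j, and D[i][j] = D[i-1][j-1] if the characters match, else 1 + min(D[i-1][j], D[i][j-1], D[i-1][j-1]). Filling the table (rows: prefixes of 'chfecenkma', columns: prefixes of 'cxqfemceykma'):
     ε  c  x  q  f  e  m  c  e  y  k  m  a
  ε  0  1  2  3  4  5  6  7  8  9 10 11 12
  c  1  0  1  2  3  4  5  6  7  8  9 10 11
  h  2  1  1  2  3  4  5  6  7  8  9 10 11
  f  3  2  2  2  2  3  4  5  6  7  8  9 10
  e  4  3  3  3  3  2  3  4  5  6  7  8  9
  c  5  4  4  4  4  3  3  3  4  5  6  7  8
  e  6  5  5  5  5  4  4  4  3  4  5  6  7
  n  7  6  6  6  6  5  5  5  4  4  5  6  7
  k  8  7  7  7  7  6  6  6  5  5  4  5  6
  m  9  8  8  8  8  7  6  7  6  6  5  4  5
  a 10  9  9  9  9  8  7  7  7  7  6  5  4
The bottom-right entry gives D[10][12] = 4, so no sequence of fewer than 4 edits works. Backtracking through the table gives one optimal edit sequence (4 edits):
  chfecenkma → cxhfecenkma (ins x @2)
  cxhfecenkma → cxqfecenkma (sub h→q @3)
  cxqfecenkma → cxqfemcenkma (ins m @6)
  cxqfemcenkma → cxqfemceykma (sub n→y @9)
Edit distance = 4.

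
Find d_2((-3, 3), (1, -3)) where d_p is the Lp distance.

(Σ|x_i - y_i|^2)^(1/2) = (|-3 - 1|^2 + |3 - (-3)|^2)^(1/2)
= (4^2 + 6^2)^(1/2) = (16 + 36)^(1/2) = (52)^(1/2) ≈ 7.2111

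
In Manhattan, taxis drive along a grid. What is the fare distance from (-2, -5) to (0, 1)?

Σ|x_i - y_i| = |-2 - 0| + |-5 - 1| = 2 + 6 = 8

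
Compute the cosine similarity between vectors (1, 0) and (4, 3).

With u = (1, 0), v = (4, 3):
u·v = 1·4 + 0·3 = 4 + 0 = 4.
|u| = √(1² + 0²) = √1, |v| = √(4² + 3²) = √25, so |u||v| = √(1·25) = √25 = 5.
cos θ = (u·v)/(|u||v|) = 4/5 = 0.8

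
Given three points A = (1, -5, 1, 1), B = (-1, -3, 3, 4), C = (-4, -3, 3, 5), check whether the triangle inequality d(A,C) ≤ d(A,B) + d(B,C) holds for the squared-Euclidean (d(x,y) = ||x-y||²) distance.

d(A,B) = 2² + 2² + 2² + 3² = 21, d(B,C) = 3² + 0² + 0² + 1² = 10, d(A,C) = 5² + 2² + 2² + 4² = 49.
d(A,C) = 49 > 21 + 10 = 31. Triangle inequality is VIOLATED. (Squared-Euclidean is not a metric — this is a counterexample.)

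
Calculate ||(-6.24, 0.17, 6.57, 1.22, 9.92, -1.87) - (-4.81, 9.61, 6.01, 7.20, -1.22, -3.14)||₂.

√(Σ(x_i - y_i)²) = √((-6.24 - (-4.81))² + (0.17 - 9.61)² + (6.57 - 6.01)² + (1.22 - 7.2)² + (9.92 - (-1.22))² + (-1.87 - (-3.14))²)
= √((-1.43)² + (-9.44)² + 0.56² + (-5.98)² + 11.14² + 1.27²) = √(2.0449 + 89.1136 + 0.3136 + 35.7604 + 124.0996 + 1.6129) = √252.945 ≈ 15.9042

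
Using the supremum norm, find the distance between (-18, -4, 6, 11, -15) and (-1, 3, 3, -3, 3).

max(|x_i - y_i|) = max(|-18 - (-1)|, |-4 - 3|, |6 - 3|, |11 - (-3)|, |-15 - 3|) = max(17, 7, 3, 14, 18) = 18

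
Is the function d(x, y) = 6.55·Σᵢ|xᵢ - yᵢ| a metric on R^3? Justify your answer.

Yes. The L1 (Manhattan) norm induces a metric on R^3, and multiplying a metric by a positive constant 6.55 > 0 preserves all four axioms: non-negativity (6.55·||x-y|| ≥ 0), identity (6.55·||x-y|| = 0 ⟺ ||x-y|| = 0 ⟺ x = y), symmetry (||x-y|| = ||y-x||), and the triangle inequality (6.55·||x-z|| ≤ 6.55·||x-y|| + 6.55·||y-z||). So d is a metric.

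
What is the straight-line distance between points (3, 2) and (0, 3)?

√(Σ(x_i - y_i)²) = √((3 - 0)² + (2 - 3)²)
= √(3² + (-1)²) = √(9 + 1) = √10 ≈ 3.1623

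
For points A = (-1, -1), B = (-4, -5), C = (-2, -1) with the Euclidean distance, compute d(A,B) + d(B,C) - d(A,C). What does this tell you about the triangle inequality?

d(A,B) = √(3² + 4²) = √25 = 5, d(B,C) = √(2² + 4²) = √20 ≈ 4.4721, d(A,C) = √(1² + 0²) = √1 = 1.
d(A,B) + d(B,C) - d(A,C) = 5 + 4.4721 - 1 = 9.4721 - 1 = 8.4721 (to 4 decimal places). This is ≥ 0, so the triangle inequality holds for these points.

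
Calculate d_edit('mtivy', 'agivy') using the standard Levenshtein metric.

Let D[i][j] be the edit distance between the first i characters of 'mtivy' and the first j characters of 'agivy', with D[i][0] = i, D[0][j] = j, and D[i][j] = D[i-1][j-1] if the characters match, else 1 + min(D[i-1][j], D[i][j-1], D[i-1][j-1]). Filling the table (rows: prefixes of 'mtivy', columns: prefixes of 'agivy'):
     ε  a  g  i  v  y
  ε  0  1  2  3  4  5
  m  1  1  2  3  4  5
  t  2  2  2  3  4  5
  i  3  3  3  2  3  4
  v  4  4  4  3  2  3
  y  5  5  5  4  3  2
The bottom-right entry gives D[5][5] = 2, so no sequence of fewer than 2 edits works. Backtracking through the table gives one optimal edit sequence (2 edits):
  mtivy → ativy (sub m→a @1)
  ativy → agivy (sub t→g @2)
Edit distance = 2.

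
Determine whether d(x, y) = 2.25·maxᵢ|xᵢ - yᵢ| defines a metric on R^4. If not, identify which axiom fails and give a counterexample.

Yes. The L∞ (Chebyshev) norm induces a metric on R^4, and multiplying a metric by a positive constant 2.25 > 0 preserves all four axioms: non-negativity (2.25·||x-y|| ≥ 0), identity (2.25·||x-y|| = 0 ⟺ ||x-y|| = 0 ⟺ x = y), symmetry (||x-y|| = ||y-x||), and the triangle inequality (2.25·||x-z|| ≤ 2.25·||x-y|| + 2.25·||y-z||). So d is a metric.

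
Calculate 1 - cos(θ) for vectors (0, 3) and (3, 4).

With u = (0, 3), v = (3, 4):
u·v = 0·3 + 3·4 = 0 + 12 = 12.
|u| = √(0² + 3²) = √9, |v| = √(3² + 4²) = √25, so |u||v| = √(9·25) = √225 = 15.
cos θ = (u·v)/(|u||v|) = 12/15 = 0.8
Cosine distance = 1 - cos θ = 1 - 0.8 = 0.2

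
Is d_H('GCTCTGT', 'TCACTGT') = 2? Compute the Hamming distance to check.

Differing positions: 1, 3. Hamming distance = 2, so the claim is true.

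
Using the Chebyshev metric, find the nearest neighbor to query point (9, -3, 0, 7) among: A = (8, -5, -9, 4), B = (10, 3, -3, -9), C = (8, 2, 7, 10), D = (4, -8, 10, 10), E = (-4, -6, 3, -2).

Distances: d(A) = 9, d(B) = 16, d(C) = 7, d(D) = 10, d(E) = 13. Nearest: C = (8, 2, 7, 10) with distance 7.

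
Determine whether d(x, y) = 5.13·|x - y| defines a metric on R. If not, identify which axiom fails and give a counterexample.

Yes. Since |x - y| is a metric on R and 5.13 > 0, the positive scalar multiple 5.13·|x - y| is also a metric: scaling by a positive constant preserves non-negativity, identity (d=0 ⟺ |x-y|=0 ⟺ x=y), symmetry, and the triangle inequality.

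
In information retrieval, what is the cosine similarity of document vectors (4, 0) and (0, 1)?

With u = (4, 0), v = (0, 1):
u·v = 4·0 + 0·1 = 0 + 0 = 0.
|u| = √(4² + 0²) = √16, |v| = √(0² + 1²) = √1, so |u||v| = √(16·1) = √16 = 4.
cos θ = (u·v)/(|u||v|) = 0/4 = 0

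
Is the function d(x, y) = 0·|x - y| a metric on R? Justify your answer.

No. With c = 0, d(x,y) = 0 for all x, y. This fails identity of indiscernibles: d(8, 16) = 0 but 8 ≠ 16.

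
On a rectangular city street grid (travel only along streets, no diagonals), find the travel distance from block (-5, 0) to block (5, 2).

Σ|x_i - y_i| = |-5 - 5| + |0 - 2| = 10 + 2 = 12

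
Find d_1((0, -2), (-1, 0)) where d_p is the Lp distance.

Σ|x_i - y_i| = |0 - (-1)| + |-2 - 0| = 1 + 2 = 3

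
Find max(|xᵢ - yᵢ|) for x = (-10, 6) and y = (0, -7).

max(|x_i - y_i|) = max(|-10 - 0|, |6 - (-7)|) = max(10, 13) = 13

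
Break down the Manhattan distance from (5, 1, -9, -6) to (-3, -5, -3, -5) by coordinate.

Σ|x_i - y_i| = |5 - (-3)| + |1 - (-5)| + |-9 - (-3)| + |-6 - (-5)| = 8 + 6 + 6 + 1 = 21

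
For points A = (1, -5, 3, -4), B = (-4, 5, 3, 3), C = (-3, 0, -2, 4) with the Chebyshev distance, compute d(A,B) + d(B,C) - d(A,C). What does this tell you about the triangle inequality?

d(A,B) = max(5, 10, 0, 7) = 10, d(B,C) = max(1, 5, 5, 1) = 5, d(A,C) = max(4, 5, 5, 8) = 8.
d(A,B) + d(B,C) - d(A,C) = 10 + 5 - 8 = 15 - 8 = 7. This is ≥ 0, so the triangle inequality holds for these points.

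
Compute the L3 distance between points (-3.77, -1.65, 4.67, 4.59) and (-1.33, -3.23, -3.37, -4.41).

(Σ|x_i - y_i|^3)^(1/3) = (|-3.77 - (-1.33)|^3 + |-1.65 - (-3.23)|^3 + |4.67 - (-3.37)|^3 + |4.59 - (-4.41)|^3)^(1/3)
= (2.44^3 + 1.58^3 + 8.04^3 + 9^3)^(1/3) ≈ (14.5268 + 3.9443 + 519.7185 + 729)^(1/3) = (1267.1896)^(1/3) ≈ 10.8213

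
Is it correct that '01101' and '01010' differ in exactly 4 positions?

Differing positions: 3, 4, 5. Hamming distance = 3, so the claim that d_H = 4 is false.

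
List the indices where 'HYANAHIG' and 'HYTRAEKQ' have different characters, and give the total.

Differing positions: 3, 4, 6, 7, 8. Hamming distance = 5.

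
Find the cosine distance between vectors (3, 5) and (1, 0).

With u = (3, 5), v = (1, 0):
u·v = 3·1 + 5·0 = 3 + 0 = 3.
|u| = √(3² + 5²) = √34, |v| = √(1² + 0²) = √1, so |u||v| = √(34·1) = √34.
cos θ = (u·v)/(|u||v|) = 3/√34 ≈ 0.5145
Cosine distance = 1 - cos θ ≈ 1 - 0.5145 = 0.4855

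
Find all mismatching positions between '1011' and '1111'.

Differing positions: 2. Hamming distance = 1.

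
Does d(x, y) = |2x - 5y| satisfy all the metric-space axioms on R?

No. d fails symmetry: d(7, 4) = |2·7 - 5·4| = |-6| = 6, but d(4, 7) = |2·4 - 5·7| = |-27| = 27. Since 6 ≠ 27, d(x,y) ≠ d(y,x) in general.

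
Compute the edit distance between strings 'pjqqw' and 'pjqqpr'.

Let D[i][j] be the edit distance between the first i characters of 'pjqqw' and the first j characters of 'pjqqpr', with D[i][0] = i, D[0][j] = j, and D[i][j] = D[i-1][j-1] if the characters match, else 1 + min(D[i-1][j], D[i][j-1], D[i-1][j-1]). Filling the table (rows: prefixes of 'pjqqw', columns: prefixes of 'pjqqpr'):
     ε  p  j  q  q  p  r
  ε  0  1  2  3  4  5  6
  p  1  0  1  2  3  4  5
  j  2  1  0  1  2  3  4
  q  3  2  1  0  1  2  3
  q  4  3  2  1  0  1  2
  w  5  4  3  2  1  1  2
The bottom-right entry gives D[5][6] = 2, so no sequence of fewer than 2 edits works. Backtracking through the table gives one optimal edit sequence (2 edits):
  pjqqw → pjqqpw (ins p @5)
  pjqqpw → pjqqpr (sub w→r @6)
Edit distance = 2.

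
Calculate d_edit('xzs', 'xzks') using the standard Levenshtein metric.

Let D[i][j] be the edit distance between the first i characters of 'xzs' and the first j characters of 'xzks', with D[i][0] = i, D[0][j] = j, and D[i][j] = D[i-1][j-1] if the characters match, else 1 + min(D[i-1][j], D[i][j-1], D[i-1][j-1]). Filling the table (rows: prefixes of 'xzs', columns: prefixes of 'xzks'):
     ε  x  z  k  s
  ε  0  1  2  3  4
  x  1  0  1  2  3
  z  2  1  0  1  2
  s  3  2  1  1  1
The bottom-right entry gives D[3][4] = 1, so no sequence of fewer than 1 edit works. Backtracking through the table gives one optimal edit sequence (1 edit):
  xzs → xzks (ins k @3)
Edit distance = 1.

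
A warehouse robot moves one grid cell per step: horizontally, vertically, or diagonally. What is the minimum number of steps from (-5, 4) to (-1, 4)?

max(|x_i - y_i|) = max(|-5 - (-1)|, |4 - 4|) = max(4, 0) = 4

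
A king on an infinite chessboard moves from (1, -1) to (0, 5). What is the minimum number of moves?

max(|x_i - y_i|) = max(|1 - 0|, |-1 - 5|) = max(1, 6) = 6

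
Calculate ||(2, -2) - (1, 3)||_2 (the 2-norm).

(Σ|x_i - y_i|^2)^(1/2) = (|2 - 1|^2 + |-2 - 3|^2)^(1/2)
= (1^2 + 5^2)^(1/2) = (1 + 25)^(1/2) = (26)^(1/2) ≈ 5.099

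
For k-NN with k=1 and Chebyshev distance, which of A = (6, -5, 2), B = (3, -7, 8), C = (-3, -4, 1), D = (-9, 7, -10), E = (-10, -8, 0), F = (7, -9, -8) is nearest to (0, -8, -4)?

Distances: d(A) = 6, d(B) = 12, d(C) = 5, d(D) = 15, d(E) = 10, d(F) = 7. Nearest: C = (-3, -4, 1) with distance 5.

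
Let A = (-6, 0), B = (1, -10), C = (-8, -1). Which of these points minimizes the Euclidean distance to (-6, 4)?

Distances: d(A) = 4, d(B) ≈ 15.6525, d(C) ≈ 5.3852. Nearest: A = (-6, 0) with distance 4.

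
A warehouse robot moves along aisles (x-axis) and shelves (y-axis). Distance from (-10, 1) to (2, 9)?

Σ|x_i - y_i| = |-10 - 2| + |1 - 9| = 12 + 8 = 20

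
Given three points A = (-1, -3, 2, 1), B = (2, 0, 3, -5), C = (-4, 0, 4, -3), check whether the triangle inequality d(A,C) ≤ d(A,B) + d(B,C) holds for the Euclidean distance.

d(A,B) = √(3² + 3² + 1² + 6²) = √55 ≈ 7.4162, d(B,C) = √(6² + 0² + 1² + 2²) = √41 ≈ 6.4031, d(A,C) = √(3² + 3² + 2² + 4²) = √38 ≈ 6.1644.
d(A,C) ≈ 6.1644 ≤ 7.4162 + 6.4031 = 13.8193. Triangle inequality is satisfied.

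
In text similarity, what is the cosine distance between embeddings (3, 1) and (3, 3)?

With u = (3, 1), v = (3, 3):
u·v = 3·3 + 1·3 = 9 + 3 = 12.
|u| = √(3² + 1²) = √10, |v| = √(3² + 3²) = √18, so |u||v| = √(10·18) = √180.
cos θ = (u·v)/(|u||v|) = 12/√180 ≈ 0.8944
Cosine distance = 1 - cos θ ≈ 1 - 0.8944 = 0.1056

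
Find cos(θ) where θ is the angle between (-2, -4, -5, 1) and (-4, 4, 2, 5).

With u = (-2, -4, -5, 1), v = (-4, 4, 2, 5):
u·v = (-2)·(-4) + (-4)·4 + (-5)·2 + 1·5 = 8 + (-16) + (-10) + 5 = -13.
|u| = √((-2)² + (-4)² + (-5)² + 1²) = √46, |v| = √((-4)² + 4² + 2² + 5²) = √61, so |u||v| = √(46·61) = √2806.
cos θ = (u·v)/(|u||v|) = -13/√2806 ≈ -0.2454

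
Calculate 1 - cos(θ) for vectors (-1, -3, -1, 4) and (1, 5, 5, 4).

With u = (-1, -3, -1, 4), v = (1, 5, 5, 4):
u·v = (-1)·1 + (-3)·5 + (-1)·5 + 4·4 = (-1) + (-15) + (-5) + 16 = -5.
|u| = √((-1)² + (-3)² + (-1)² + 4²) = √27, |v| = √(1² + 5² + 5² + 4²) = √67, so |u||v| = √(27·67) = √1809.
cos θ = (u·v)/(|u||v|) = -5/√1809 ≈ -0.1176
Cosine distance = 1 - cos θ ≈ 1 - (-0.1176) = 1.1176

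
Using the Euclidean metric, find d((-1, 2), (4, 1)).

√(Σ(x_i - y_i)²) = √((-1 - 4)² + (2 - 1)²)
= √((-5)² + 1²) = √(25 + 1) = √26 ≈ 5.099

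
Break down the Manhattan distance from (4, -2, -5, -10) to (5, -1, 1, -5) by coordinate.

Σ|x_i - y_i| = |4 - 5| + |-2 - (-1)| + |-5 - 1| + |-10 - (-5)| = 1 + 1 + 6 + 5 = 13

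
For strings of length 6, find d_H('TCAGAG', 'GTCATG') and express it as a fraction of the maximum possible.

Differing positions: 1, 2, 3, 4, 5. Hamming distance = 5. The maximum possible Hamming distance for length-6 strings is 6, so d_H/6 = 5/6 ≈ 0.8333.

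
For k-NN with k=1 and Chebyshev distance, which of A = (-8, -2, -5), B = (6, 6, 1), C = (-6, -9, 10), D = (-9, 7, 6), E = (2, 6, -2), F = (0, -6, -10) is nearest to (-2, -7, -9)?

Distances: d(A) = 6, d(B) = 13, d(C) = 19, d(D) = 15, d(E) = 13, d(F) = 2. Nearest: F = (0, -6, -10) with distance 2.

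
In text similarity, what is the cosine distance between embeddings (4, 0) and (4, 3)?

With u = (4, 0), v = (4, 3):
u·v = 4·4 + 0·3 = 16 + 0 = 16.
|u| = √(4² + 0²) = √16, |v| = √(4² + 3²) = √25, so |u||v| = √(16·25) = √400 = 20.
cos θ = (u·v)/(|u||v|) = 16/20 = 0.8
Cosine distance = 1 - cos θ = 1 - 0.8 = 0.2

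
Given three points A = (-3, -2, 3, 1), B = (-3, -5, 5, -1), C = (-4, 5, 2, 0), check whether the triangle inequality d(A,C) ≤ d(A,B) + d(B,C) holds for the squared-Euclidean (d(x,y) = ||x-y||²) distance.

d(A,B) = 0² + 3² + 2² + 2² = 17, d(B,C) = 1² + 10² + 3² + 1² = 111, d(A,C) = 1² + 7² + 1² + 1² = 52.
d(A,C) = 52 ≤ 17 + 111 = 128. Triangle inequality is satisfied.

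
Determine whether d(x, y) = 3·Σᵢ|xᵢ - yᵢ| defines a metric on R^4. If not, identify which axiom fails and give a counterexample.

Yes. The L1 (Manhattan) norm induces a metric on R^4, and multiplying a metric by a positive constant 3 > 0 preserves all four axioms: non-negativity (3·||x-y|| ≥ 0), identity (3·||x-y|| = 0 ⟺ ||x-y|| = 0 ⟺ x = y), symmetry (||x-y|| = ||y-x||), and the triangle inequality (3·||x-z|| ≤ 3·||x-y|| + 3·||y-z||). So d is a metric.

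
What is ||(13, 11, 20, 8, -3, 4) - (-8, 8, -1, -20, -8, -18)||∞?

max(|x_i - y_i|) = max(|13 - (-8)|, |11 - 8|, |20 - (-1)|, |8 - (-20)|, |-3 - (-8)|, |4 - (-18)|) = max(21, 3, 21, 28, 5, 22) = 28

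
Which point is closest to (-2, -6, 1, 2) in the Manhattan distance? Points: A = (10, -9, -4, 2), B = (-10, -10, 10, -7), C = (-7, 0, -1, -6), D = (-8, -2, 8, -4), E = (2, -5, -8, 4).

Distances: d(A) = 20, d(B) = 30, d(C) = 21, d(D) = 23, d(E) = 16. Nearest: E = (2, -5, -8, 4) with distance 16.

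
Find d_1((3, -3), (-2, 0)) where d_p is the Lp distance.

Σ|x_i - y_i| = |3 - (-2)| + |-3 - 0| = 5 + 3 = 8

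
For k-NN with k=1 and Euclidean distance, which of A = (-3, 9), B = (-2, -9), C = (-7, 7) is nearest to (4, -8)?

Distances: d(A) ≈ 18.3848, d(B) ≈ 6.0828, d(C) ≈ 18.6011. Nearest: B = (-2, -9) with distance 6.0828.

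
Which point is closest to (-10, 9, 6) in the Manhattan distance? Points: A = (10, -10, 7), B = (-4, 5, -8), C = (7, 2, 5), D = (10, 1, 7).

Distances: d(A) = 40, d(B) = 24, d(C) = 25, d(D) = 29. Nearest: B = (-4, 5, -8) with distance 24.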